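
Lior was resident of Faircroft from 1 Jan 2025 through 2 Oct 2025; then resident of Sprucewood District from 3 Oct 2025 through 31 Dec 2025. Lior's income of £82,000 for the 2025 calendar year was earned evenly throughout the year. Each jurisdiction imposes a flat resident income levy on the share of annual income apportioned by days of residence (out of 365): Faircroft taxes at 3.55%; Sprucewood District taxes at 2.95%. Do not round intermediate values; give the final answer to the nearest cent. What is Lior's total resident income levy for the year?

£2,789.68

Faircroft, 1 Jan – 2 Oct 2025: 275 days → £82,000 × 3.55% × 275/365 = £2,193.2192
Sprucewood District, 3 Oct – 31 Dec 2025: 90 days → £82,000 × 2.95% × 90/365 = £596.4658
Total = £2,789.6849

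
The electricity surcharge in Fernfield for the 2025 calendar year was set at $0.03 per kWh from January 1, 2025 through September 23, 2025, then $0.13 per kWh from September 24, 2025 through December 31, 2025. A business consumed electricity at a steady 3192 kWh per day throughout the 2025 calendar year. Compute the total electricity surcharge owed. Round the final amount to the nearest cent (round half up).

$66,553.20

January 1 – September 23, 2025: 266 days × 3192 kWh/day = 849,072 kWh at $0.03/kWh → $25,472.16
September 24 – December 31, 2025: 99 days × 3192 kWh/day = 316,008 kWh at $0.13/kWh → $41,081.04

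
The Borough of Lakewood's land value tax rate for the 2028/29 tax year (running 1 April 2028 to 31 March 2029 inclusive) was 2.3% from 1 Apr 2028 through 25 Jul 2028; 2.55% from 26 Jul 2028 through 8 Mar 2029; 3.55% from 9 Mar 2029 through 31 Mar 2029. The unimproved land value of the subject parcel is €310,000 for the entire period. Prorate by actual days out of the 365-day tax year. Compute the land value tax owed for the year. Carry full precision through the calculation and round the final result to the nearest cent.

1 Apr – 25 Jul 2028: 116 days at 2.3% → €310,000 × 2.3% × 116/365 = €2,265.9726
26 Jul 2028 – 8 Mar 2029: 226 days at 2.55% → €310,000 × 2.55% × 226/365 = €4,894.6027
9 Mar – 31 Mar 2029: 23 days at 3.55% → €310,000 × 3.55% × 23/365 = €693.4658
Total = €7,854.0411

€7,854.04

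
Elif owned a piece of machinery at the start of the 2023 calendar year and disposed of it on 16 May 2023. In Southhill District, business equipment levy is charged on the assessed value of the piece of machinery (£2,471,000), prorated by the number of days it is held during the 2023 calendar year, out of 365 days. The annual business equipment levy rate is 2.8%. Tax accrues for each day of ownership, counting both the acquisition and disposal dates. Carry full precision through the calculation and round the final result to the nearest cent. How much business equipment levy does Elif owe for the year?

Days held (1 January – 16 May 2023): 136 out of 365
Tax = £2,471,000 × 2.8% × 136/365 = £25,779.6384

£25,779.64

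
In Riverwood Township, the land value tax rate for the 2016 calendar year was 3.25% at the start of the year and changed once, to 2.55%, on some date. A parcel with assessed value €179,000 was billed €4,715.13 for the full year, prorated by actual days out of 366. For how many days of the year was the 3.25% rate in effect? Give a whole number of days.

Let d = days at the first rate; then 366 − d days at the second rate.
€179,000 × [3.25%·d + 2.55%·(366−d)] / 366 = €4,715.13
Solving gives d = 44, so the new rate took effect on 14 February 2016.

44 days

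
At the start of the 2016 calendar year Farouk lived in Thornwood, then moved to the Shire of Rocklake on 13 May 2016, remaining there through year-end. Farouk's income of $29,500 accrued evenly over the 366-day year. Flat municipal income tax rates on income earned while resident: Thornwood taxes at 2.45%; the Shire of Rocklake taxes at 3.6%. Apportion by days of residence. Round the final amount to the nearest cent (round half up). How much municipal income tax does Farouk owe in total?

Thornwood, 1 Jan – 12 May 2016: 133 days → $29,500 × 2.45% × 133/366 = $262.6387
The Shire of Rocklake, 13 May – 31 Dec 2016: 233 days → $29,500 × 3.6% × 233/366 = $676.0820
Total = $938.7206

$938.72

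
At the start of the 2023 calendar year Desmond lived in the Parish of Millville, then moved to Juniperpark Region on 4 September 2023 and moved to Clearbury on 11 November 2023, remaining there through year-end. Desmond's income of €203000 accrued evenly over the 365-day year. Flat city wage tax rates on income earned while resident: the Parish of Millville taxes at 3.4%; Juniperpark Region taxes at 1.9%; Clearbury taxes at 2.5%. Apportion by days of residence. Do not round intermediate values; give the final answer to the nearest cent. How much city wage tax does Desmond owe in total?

The Parish of Millville, 1 January – 3 September 2023: 246 days → €203000 × 3.4% × 246/365 = €4651.7589
Juniperpark Region, 4 September – 10 November 2023: 68 days → €203000 × 1.9% × 68/365 = €718.5644
Clearbury, 11 November – 31 December 2023: 51 days → €203000 × 2.5% × 51/365 = €709.1096
Total = €6079.4329

€6079.43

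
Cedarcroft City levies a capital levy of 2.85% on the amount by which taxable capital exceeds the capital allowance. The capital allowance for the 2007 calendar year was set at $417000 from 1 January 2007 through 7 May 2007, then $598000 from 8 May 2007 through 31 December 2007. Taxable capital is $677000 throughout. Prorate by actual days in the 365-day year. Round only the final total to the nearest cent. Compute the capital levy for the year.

$4046.38

1 January – 7 May 2007: 127 days, exemption $417000 → ($677000 − $417000) × 2.85% × 127/365 = $2578.2740
8 May – 31 December 2007: 238 days, exemption $598000 → ($677000 − $598000) × 2.85% × 238/365 = $1468.1014
Total = $4046.3753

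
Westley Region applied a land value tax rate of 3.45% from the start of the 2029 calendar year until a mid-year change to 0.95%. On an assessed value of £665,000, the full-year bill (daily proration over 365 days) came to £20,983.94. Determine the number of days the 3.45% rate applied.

Let d = days at the first rate; then 365 − d days at the second rate.
£665,000 × [3.45%·d + 0.95%·(365−d)] / 365 = £20,983.94
Solving gives d = 322, so the new rate took effect on 19 November 2029.

322 days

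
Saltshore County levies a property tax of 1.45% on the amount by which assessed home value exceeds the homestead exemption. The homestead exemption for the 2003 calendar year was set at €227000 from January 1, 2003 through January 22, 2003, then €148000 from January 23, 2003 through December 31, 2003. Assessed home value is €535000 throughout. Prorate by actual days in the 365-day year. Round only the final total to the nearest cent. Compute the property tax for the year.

January 1 – January 22, 2003: 22 days, exemption €227000 → (€535000 − €227000) × 1.45% × 22/365 = €269.1836
January 23 – December 31, 2003: 343 days, exemption €148000 → (€535000 − €148000) × 1.45% × 343/365 = €5273.2726
Total = €5542.4562

€5542.46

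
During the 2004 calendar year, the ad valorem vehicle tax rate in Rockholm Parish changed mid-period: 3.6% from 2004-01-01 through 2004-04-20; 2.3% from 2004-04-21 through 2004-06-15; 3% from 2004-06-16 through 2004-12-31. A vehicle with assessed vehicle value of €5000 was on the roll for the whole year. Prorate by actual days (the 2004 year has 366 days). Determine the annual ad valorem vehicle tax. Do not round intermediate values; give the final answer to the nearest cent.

€153.74

2004-01-01 to 2004-04-20: 111 days at 3.6% → €5000 × 3.6% × 111/366 = €54.5902
2004-04-21 to 2004-06-15: 56 days at 2.3% → €5000 × 2.3% × 56/366 = €17.5956
2004-06-16 to 2004-12-31: 199 days at 3% → €5000 × 3% × 199/366 = €81.5574
Total = €153.7432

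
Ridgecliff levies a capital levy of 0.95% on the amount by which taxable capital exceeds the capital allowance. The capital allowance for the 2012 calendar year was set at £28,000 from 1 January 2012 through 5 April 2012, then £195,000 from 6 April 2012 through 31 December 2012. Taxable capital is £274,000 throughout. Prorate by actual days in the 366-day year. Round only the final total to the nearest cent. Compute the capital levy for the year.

£1,166.63

1 January – 5 April 2012: 96 days, exemption £28,000 → (£274,000 − £28,000) × 0.95% × 96/366 = £612.9836
6 April – 31 December 2012: 270 days, exemption £195,000 → (£274,000 − £195,000) × 0.95% × 270/366 = £553.6475
Total = £1,166.6311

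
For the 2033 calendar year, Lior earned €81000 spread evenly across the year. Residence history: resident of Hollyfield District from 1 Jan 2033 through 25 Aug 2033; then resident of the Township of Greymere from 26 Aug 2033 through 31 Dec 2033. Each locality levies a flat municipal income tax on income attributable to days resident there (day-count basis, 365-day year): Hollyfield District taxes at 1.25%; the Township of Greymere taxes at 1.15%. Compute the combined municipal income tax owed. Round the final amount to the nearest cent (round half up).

€984.09

Hollyfield District, 1 Jan – 25 Aug 2033: 237 days → €81000 × 1.25% × 237/365 = €657.4315
The Township of Greymere, 26 Aug – 31 Dec 2033: 128 days → €81000 × 1.15% × 128/365 = €326.6630
Total = €984.0945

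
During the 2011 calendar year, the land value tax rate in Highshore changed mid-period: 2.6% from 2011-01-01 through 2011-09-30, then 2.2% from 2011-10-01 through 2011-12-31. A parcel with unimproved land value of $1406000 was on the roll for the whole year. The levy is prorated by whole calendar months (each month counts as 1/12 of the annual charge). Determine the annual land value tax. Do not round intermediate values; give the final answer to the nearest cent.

$35150.00

2011-01-01 to 2011-09-30: 9 months at 2.6% → $1406000 × 2.6% × 9/12 = $27417.0000
2011-10-01 to 2011-12-31: 3 months at 2.2% → $1406000 × 2.2% × 3/12 = $7733.0000
Total = $35150.0000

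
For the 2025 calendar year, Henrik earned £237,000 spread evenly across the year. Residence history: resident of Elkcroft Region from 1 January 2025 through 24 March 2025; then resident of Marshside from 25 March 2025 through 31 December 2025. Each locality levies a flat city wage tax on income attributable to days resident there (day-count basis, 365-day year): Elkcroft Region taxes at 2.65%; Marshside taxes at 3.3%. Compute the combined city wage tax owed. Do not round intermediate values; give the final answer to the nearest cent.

Elkcroft Region, 1 January – 24 March 2025: 83 days → £237,000 × 2.65% × 83/365 = £1,428.1685
Marshside, 25 March – 31 December 2025: 282 days → £237,000 × 3.3% × 282/365 = £6,042.5260
Total = £7,470.6945

£7,470.69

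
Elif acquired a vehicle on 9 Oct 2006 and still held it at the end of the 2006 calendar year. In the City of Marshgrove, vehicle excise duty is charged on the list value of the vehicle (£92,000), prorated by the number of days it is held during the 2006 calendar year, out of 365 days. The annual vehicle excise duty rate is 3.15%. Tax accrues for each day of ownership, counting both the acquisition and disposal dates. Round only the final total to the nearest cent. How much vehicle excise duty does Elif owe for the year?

Days held (9 Oct – 31 Dec 2006): 84 out of 365
Tax = £92,000 × 3.15% × 84/365 = £666.9370

£666.94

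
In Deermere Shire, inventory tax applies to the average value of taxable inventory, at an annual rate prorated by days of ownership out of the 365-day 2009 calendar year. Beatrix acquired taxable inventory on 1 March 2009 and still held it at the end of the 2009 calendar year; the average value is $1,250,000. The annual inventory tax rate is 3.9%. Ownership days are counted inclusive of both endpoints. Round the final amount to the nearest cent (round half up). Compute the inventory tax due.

Days held (1 March – 31 December 2009): 306 out of 365
Tax = $1,250,000 × 3.9% × 306/365 = $40,869.8630

$40,869.86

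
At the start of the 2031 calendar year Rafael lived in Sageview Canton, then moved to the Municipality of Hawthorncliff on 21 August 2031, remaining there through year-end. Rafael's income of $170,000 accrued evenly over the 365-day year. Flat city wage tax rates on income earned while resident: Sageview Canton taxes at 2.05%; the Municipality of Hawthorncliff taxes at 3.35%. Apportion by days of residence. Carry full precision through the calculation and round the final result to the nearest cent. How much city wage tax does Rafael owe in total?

Sageview Canton, 1 January – 20 August 2031: 232 days → $170,000 × 2.05% × 232/365 = $2,215.1233
The Municipality of Hawthorncliff, 21 August – 31 December 2031: 133 days → $170,000 × 3.35% × 133/365 = $2,075.1644
Total = $4,290.2877

$4,290.29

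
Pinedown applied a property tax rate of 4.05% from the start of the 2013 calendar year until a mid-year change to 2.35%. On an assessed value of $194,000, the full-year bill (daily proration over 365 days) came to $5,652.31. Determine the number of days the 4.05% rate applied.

Let d = days at the first rate; then 365 − d days at the second rate.
$194,000 × [4.05%·d + 2.35%·(365−d)] / 365 = $5,652.31
Solving gives d = 121, so the new rate took effect on 2 May 2013.

121 days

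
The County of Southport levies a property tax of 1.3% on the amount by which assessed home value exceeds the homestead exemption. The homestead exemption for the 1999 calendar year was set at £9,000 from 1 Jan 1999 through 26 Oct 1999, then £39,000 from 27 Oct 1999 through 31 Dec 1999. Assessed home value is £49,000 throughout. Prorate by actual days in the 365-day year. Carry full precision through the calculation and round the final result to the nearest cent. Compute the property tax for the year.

£449.48

1 Jan – 26 Oct 1999: 299 days, exemption £9,000 → (£49,000 − £9,000) × 1.3% × 299/365 = £425.9726
27 Oct – 31 Dec 1999: 66 days, exemption £39,000 → (£49,000 − £39,000) × 1.3% × 66/365 = £23.5068
Total = £449.4795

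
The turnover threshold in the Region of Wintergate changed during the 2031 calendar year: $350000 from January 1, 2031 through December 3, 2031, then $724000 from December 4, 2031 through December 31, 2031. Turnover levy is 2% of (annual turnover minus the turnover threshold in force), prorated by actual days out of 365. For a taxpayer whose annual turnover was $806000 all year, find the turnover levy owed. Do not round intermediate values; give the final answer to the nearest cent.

$8546.19

January 1 – December 3, 2031: 337 days, exemption $350000 → ($806000 − $350000) × 2% × 337/365 = $8420.3836
December 4 – December 31, 2031: 28 days, exemption $724000 → ($806000 − $724000) × 2% × 28/365 = $125.8082
Total = $8546.1918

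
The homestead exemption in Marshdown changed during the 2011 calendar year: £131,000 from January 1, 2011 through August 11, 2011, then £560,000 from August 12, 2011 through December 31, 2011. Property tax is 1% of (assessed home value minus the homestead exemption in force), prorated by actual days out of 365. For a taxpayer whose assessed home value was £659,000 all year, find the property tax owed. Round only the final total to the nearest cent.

January 1 – August 11, 2011: 223 days, exemption £131,000 → (£659,000 − £131,000) × 1% × 223/365 = £3,225.8630
August 12 – December 31, 2011: 142 days, exemption £560,000 → (£659,000 − £560,000) × 1% × 142/365 = £385.1507
Total = £3,611.0137

£3,611.01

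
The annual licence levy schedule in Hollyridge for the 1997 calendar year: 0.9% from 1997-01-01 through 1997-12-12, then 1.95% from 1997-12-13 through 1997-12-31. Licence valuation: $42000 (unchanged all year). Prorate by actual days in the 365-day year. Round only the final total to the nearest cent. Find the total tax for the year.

$400.96

1997-01-01 to 1997-12-12: 346 days at 0.9% → $42000 × 0.9% × 346/365 = $358.3233
1997-12-13 to 1997-12-31: 19 days at 1.95% → $42000 × 1.95% × 19/365 = $42.6329
Total = $400.9562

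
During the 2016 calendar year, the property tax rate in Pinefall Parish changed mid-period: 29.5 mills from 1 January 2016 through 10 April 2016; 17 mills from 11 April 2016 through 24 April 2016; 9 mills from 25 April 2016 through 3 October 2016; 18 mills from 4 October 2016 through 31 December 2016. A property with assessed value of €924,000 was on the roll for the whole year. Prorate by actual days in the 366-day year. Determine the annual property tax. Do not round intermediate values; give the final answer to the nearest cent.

1 January – 10 April 2016: 101 days at 29.5 mills → €924,000 × 2.95% × 101/366 = €7,522.0164
11 April – 24 April 2016: 14 days at 17 mills → €924,000 × 1.7% × 14/366 = €600.8525
25 April – 3 October 2016: 162 days at 9 mills → €924,000 × 0.9% × 162/366 = €3,680.8525
4 October – 31 December 2016: 89 days at 18 mills → €924,000 × 1.8% × 89/366 = €4,044.3934
Total = €15,848.1148

€15,848.11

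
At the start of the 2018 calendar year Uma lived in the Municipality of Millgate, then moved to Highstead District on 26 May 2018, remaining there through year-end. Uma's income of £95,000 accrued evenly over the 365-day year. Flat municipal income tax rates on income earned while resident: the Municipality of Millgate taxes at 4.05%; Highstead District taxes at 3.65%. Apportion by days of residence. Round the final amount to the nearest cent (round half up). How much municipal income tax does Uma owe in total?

The Municipality of Millgate, 1 January – 25 May 2018: 145 days → £95,000 × 4.05% × 145/365 = £1,528.4589
Highstead District, 26 May – 31 December 2018: 220 days → £95,000 × 3.65% × 220/365 = £2,090.0000
Total = £3,618.4589

£3,618.46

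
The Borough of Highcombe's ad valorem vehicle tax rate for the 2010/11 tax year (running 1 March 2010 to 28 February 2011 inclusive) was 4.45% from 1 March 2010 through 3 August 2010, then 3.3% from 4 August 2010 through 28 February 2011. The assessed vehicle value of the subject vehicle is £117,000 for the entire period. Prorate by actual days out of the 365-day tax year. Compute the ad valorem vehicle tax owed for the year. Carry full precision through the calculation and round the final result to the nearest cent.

£4,436.06

1 March – 3 August 2010: 156 days at 4.45% → £117,000 × 4.45% × 156/365 = £2,225.2438
4 August 2010 – 28 February 2011: 209 days at 3.3% → £117,000 × 3.3% × 209/365 = £2,210.8192
Total = £4,436.0630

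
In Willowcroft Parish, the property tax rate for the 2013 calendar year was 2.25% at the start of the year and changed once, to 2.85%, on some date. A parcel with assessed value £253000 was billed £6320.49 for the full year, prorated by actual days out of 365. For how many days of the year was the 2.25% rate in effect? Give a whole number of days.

Let d = days at the first rate; then 365 − d days at the second rate.
£253000 × [2.25%·d + 2.85%·(365−d)] / 365 = £6320.49
Solving gives d = 214, so the new rate took effect on August 3, 2013.

214 days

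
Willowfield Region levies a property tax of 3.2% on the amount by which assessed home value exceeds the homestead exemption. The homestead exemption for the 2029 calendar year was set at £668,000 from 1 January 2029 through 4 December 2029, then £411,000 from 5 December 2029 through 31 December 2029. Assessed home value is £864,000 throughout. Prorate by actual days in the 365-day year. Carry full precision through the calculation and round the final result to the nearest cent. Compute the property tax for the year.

1 January – 4 December 2029: 338 days, exemption £668,000 → (£864,000 − £668,000) × 3.2% × 338/365 = £5,808.0438
5 December – 31 December 2029: 27 days, exemption £411,000 → (£864,000 − £411,000) × 3.2% × 27/365 = £1,072.3068
Total = £6,880.3507

£6,880.35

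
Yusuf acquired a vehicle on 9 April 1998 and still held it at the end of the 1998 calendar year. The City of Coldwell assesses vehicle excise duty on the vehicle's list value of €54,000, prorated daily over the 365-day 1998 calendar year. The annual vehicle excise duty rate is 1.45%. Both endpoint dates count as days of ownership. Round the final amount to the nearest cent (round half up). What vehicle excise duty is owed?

€572.77

Days held (9 April – 31 December 1998): 267 out of 365
Tax = €54,000 × 1.45% × 267/365 = €572.7699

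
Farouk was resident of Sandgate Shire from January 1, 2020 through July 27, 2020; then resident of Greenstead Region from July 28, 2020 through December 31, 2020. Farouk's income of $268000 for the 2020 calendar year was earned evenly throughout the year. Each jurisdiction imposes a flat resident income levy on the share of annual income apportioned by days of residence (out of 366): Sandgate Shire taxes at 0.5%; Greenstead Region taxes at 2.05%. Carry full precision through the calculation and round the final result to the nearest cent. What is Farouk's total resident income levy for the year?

$3121.91

Sandgate Shire, January 1 – July 27, 2020: 209 days → $268000 × 0.5% × 209/366 = $765.1913
Greenstead Region, July 28 – December 31, 2020: 157 days → $268000 × 2.05% × 157/366 = $2356.7158
Total = $3121.9071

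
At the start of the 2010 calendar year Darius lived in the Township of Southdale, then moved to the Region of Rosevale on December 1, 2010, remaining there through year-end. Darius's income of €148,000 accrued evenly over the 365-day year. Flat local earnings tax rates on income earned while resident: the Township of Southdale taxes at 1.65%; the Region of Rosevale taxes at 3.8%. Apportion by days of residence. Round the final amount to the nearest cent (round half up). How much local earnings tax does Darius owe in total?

The Township of Southdale, January 1 – November 30, 2010: 334 days → €148,000 × 1.65% × 334/365 = €2,234.5973
The Region of Rosevale, December 1 – December 31, 2010: 31 days → €148,000 × 3.8% × 31/365 = €477.6548
Total = €2,712.2521

€2,712.25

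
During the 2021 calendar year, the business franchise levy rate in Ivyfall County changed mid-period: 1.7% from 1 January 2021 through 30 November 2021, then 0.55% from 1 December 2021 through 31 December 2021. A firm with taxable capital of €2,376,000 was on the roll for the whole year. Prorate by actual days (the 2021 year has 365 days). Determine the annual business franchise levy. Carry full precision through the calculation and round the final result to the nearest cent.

€38,071.33

1 January – 30 November 2021: 334 days at 1.7% → €2,376,000 × 1.7% × 334/365 = €36,961.4466
1 December – 31 December 2021: 31 days at 0.55% → €2,376,000 × 0.55% × 31/365 = €1,109.8849
Total = €38,071.3315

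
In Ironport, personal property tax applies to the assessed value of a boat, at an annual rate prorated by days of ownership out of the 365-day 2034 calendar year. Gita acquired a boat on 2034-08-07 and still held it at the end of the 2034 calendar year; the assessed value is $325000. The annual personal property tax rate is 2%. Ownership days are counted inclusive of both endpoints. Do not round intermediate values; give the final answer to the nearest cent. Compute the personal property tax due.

Days held (2034-08-07 to 2034-12-31): 147 out of 365
Tax = $325000 × 2% × 147/365 = $2617.8082

$2617.81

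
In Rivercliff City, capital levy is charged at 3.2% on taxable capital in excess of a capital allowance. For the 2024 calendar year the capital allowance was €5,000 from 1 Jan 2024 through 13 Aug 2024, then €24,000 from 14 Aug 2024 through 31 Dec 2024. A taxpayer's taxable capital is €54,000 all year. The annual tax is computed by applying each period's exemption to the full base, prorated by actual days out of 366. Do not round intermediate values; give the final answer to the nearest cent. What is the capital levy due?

1 Jan – 13 Aug 2024: 226 days, exemption €5,000 → (€54,000 − €5,000) × 3.2% × 226/366 = €968.2186
14 Aug – 31 Dec 2024: 140 days, exemption €24,000 → (€54,000 − €24,000) × 3.2% × 140/366 = €367.2131
Total = €1,335.4317

€1,335.43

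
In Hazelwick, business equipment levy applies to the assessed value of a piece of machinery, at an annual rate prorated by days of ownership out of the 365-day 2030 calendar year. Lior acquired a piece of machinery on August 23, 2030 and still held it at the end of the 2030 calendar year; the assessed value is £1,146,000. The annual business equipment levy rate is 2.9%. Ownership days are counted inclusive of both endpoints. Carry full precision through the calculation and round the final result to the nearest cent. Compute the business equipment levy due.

Days held (August 23 – December 31, 2030): 131 out of 365
Tax = £1,146,000 × 2.9% × 131/365 = £11,927.8192

£11,927.82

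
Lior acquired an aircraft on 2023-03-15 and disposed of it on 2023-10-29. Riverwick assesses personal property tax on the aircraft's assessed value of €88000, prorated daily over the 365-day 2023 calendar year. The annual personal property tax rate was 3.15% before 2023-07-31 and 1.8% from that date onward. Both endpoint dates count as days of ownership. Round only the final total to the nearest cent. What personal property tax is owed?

2023-03-15 to 2023-07-30: 138 days at 3.15% → €88000 × 3.15% × 138/365 = €1048.0438
2023-07-31 to 2023-10-29: 91 days at 1.8% → €88000 × 1.8% × 91/365 = €394.9151
Total = €1442.9589

€1442.96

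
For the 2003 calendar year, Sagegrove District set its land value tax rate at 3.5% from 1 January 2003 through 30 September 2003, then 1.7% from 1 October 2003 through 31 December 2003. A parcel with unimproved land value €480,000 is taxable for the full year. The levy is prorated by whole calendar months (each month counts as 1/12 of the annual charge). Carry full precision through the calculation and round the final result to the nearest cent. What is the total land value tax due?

€14,640.00

1 January – 30 September 2003: 9 months at 3.5% → €480,000 × 3.5% × 9/12 = €12,600.0000
1 October – 31 December 2003: 3 months at 1.7% → €480,000 × 1.7% × 3/12 = €2,040.0000
Total = €14,640.0000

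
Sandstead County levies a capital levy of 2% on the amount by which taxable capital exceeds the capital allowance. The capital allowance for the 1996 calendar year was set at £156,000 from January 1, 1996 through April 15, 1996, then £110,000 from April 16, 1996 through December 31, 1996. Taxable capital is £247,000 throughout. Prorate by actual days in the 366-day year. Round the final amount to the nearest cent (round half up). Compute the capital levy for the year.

January 1 – April 15, 1996: 106 days, exemption £156,000 → (£247,000 − £156,000) × 2% × 106/366 = £527.1038
April 16 – December 31, 1996: 260 days, exemption £110,000 → (£247,000 − £110,000) × 2% × 260/366 = £1,946.4481
Total = £2,473.5519

£2,473.55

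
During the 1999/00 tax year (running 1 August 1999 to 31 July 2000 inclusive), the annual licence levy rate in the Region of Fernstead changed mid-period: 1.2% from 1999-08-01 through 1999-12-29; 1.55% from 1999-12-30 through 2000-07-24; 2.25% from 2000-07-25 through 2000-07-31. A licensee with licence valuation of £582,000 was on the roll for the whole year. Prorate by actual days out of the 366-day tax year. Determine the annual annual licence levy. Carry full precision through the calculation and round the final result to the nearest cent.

1999-08-01 to 1999-12-29: 151 days at 1.2% → £582,000 × 1.2% × 151/366 = £2,881.3770
1999-12-30 to 2000-07-24: 208 days at 1.55% → £582,000 × 1.55% × 208/366 = £5,126.6885
2000-07-25 to 2000-07-31: 7 days at 2.25% → £582,000 × 2.25% × 7/366 = £250.4508
Total = £8,258.5164

£8,258.52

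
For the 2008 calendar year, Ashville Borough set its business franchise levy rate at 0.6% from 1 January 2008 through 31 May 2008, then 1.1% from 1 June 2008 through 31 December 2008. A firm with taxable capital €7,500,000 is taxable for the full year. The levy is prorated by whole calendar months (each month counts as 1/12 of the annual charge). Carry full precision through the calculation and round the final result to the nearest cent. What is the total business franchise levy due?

€66,875.00

1 January – 31 May 2008: 5 months at 0.6% → €7,500,000 × 0.6% × 5/12 = €18,750.0000
1 June – 31 December 2008: 7 months at 1.1% → €7,500,000 × 1.1% × 7/12 = €48,125.0000
Total = €66,875.0000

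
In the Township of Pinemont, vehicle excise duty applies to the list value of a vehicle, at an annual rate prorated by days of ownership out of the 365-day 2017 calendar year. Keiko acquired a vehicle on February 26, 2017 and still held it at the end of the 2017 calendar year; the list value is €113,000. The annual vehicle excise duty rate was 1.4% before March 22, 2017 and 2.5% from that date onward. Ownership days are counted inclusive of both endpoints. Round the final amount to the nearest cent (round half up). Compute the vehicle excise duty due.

February 26 – March 21, 2017: 24 days at 1.4% → €113,000 × 1.4% × 24/365 = €104.0219
March 22 – December 31, 2017: 285 days at 2.5% → €113,000 × 2.5% × 285/365 = €2,205.8219
Total = €2,309.8438

€2,309.84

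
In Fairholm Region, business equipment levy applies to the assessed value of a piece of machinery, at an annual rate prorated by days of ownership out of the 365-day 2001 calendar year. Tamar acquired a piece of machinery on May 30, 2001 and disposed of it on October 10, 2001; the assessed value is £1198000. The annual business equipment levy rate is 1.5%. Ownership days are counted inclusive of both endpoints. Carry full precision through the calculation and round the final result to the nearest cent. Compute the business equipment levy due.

Days held (May 30 – October 10, 2001): 134 out of 365
Tax = £1198000 × 1.5% × 134/365 = £6597.2055

£6597.21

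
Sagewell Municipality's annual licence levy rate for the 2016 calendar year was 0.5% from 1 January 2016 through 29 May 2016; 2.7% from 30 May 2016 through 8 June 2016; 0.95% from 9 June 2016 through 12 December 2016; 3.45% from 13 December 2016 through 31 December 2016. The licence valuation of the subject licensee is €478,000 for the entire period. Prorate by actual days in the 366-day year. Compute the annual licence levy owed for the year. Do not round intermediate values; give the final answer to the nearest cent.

1 January – 29 May 2016: 150 days at 0.5% → €478,000 × 0.5% × 150/366 = €979.5082
30 May – 8 June 2016: 10 days at 2.7% → €478,000 × 2.7% × 10/366 = €352.6230
9 June – 12 December 2016: 187 days at 0.95% → €478,000 × 0.95% × 187/366 = €2,320.1284
13 December – 31 December 2016: 19 days at 3.45% → €478,000 × 3.45% × 19/366 = €856.0902
Total = €4,508.3497

€4,508.35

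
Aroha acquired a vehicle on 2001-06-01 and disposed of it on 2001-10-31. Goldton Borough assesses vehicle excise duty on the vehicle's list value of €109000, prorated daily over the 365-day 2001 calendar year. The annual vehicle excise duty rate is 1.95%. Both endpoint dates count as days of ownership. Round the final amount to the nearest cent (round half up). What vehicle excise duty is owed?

Days held (2001-06-01 to 2001-10-31): 153 out of 365
Tax = €109000 × 1.95% × 153/365 = €890.9630

€890.96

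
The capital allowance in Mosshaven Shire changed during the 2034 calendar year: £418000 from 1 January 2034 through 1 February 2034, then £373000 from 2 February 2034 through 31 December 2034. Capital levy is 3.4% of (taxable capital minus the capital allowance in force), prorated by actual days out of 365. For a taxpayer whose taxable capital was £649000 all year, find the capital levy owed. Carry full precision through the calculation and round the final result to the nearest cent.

£9249.86

1 January – 1 February 2034: 32 days, exemption £418000 → (£649000 − £418000) × 3.4% × 32/365 = £688.5699
2 February – 31 December 2034: 333 days, exemption £373000 → (£649000 − £373000) × 3.4% × 333/365 = £8561.2932
Total = £9249.8630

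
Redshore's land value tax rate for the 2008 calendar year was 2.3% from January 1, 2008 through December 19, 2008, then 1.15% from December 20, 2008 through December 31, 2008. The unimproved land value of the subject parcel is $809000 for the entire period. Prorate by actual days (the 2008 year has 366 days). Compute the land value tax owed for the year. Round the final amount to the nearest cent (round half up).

$18301.97

January 1 – December 19, 2008: 354 days at 2.3% → $809000 × 2.3% × 354/366 = $17996.9344
December 20 – December 31, 2008: 12 days at 1.15% → $809000 × 1.15% × 12/366 = $305.0328
Total = $18301.9672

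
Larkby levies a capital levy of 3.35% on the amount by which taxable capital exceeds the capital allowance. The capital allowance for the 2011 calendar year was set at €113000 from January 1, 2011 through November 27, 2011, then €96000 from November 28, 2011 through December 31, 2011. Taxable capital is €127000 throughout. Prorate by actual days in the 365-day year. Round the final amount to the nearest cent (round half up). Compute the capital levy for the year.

January 1 – November 27, 2011: 331 days, exemption €113000 → (€127000 − €113000) × 3.35% × 331/365 = €425.3123
November 28 – December 31, 2011: 34 days, exemption €96000 → (€127000 − €96000) × 3.35% × 34/365 = €96.7370
Total = €522.0493

€522.05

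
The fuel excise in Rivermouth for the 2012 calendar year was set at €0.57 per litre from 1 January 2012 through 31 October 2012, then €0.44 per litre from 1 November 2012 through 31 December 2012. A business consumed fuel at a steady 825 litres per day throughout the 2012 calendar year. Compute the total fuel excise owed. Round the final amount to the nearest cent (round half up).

€165,569.25

1 January – 31 October 2012: 305 days × 825 litres/day = 251,625 litres at €0.57/litre → €143,426.25
1 November – 31 December 2012: 61 days × 825 litres/day = 50,325 litres at €0.44/litre → €22,143.00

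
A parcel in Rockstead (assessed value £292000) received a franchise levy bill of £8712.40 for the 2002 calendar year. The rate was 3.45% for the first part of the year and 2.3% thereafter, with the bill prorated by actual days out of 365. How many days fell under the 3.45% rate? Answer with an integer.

217 days

Let d = days at the first rate; then 365 − d days at the second rate.
£292000 × [3.45%·d + 2.3%·(365−d)] / 365 = £8712.40
Solving gives d = 217, so the new rate took effect on 6 Aug 2002.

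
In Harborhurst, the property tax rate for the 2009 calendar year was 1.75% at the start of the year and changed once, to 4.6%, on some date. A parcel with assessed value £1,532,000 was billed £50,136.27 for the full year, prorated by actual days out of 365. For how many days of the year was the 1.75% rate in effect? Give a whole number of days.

Let d = days at the first rate; then 365 − d days at the second rate.
£1,532,000 × [1.75%·d + 4.6%·(365−d)] / 365 = £50,136.27
Solving gives d = 170, so the new rate took effect on 20 June 2009.

170 days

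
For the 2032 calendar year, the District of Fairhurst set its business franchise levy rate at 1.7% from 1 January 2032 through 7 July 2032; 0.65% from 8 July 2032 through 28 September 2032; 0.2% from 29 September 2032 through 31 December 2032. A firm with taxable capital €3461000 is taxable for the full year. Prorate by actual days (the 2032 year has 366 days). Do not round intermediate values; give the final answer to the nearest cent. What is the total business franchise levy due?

€37262.49

1 January – 7 July 2032: 189 days at 1.7% → €3461000 × 1.7% × 189/366 = €30383.0410
8 July – 28 September 2032: 83 days at 0.65% → €3461000 × 0.65% × 83/366 = €5101.6653
29 September – 31 December 2032: 94 days at 0.2% → €3461000 × 0.2% × 94/366 = €1777.7814
Total = €37262.4877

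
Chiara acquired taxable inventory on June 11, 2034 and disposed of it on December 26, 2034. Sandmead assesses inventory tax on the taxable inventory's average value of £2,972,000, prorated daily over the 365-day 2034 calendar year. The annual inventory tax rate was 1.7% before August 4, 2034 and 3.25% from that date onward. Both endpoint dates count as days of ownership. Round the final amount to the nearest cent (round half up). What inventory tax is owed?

£45,846.15

June 11 – August 3, 2034: 54 days at 1.7% → £2,972,000 × 1.7% × 54/365 = £7,474.7836
August 4 – December 26, 2034: 145 days at 3.25% → £2,972,000 × 3.25% × 145/365 = £38,371.3699
Total = £45,846.1534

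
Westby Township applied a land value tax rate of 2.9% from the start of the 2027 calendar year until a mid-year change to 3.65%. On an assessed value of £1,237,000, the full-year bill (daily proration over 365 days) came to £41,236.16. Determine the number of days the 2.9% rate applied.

Let d = days at the first rate; then 365 − d days at the second rate.
£1,237,000 × [2.9%·d + 3.65%·(365−d)] / 365 = £41,236.16
Solving gives d = 154, so the new rate took effect on 4 June 2027.

154 days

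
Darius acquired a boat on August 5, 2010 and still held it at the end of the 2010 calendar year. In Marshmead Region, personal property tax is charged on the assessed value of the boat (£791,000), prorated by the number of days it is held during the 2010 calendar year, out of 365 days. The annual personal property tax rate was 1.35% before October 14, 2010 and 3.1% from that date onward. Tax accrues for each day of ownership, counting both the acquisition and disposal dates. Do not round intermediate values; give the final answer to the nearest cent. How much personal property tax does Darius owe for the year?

August 5 – October 13, 2010: 70 days at 1.35% → £791,000 × 1.35% × 70/365 = £2,047.9315
October 14 – December 31, 2010: 79 days at 3.1% → £791,000 × 3.1% × 79/365 = £5,307.2849
Total = £7,355.2164

£7,355.22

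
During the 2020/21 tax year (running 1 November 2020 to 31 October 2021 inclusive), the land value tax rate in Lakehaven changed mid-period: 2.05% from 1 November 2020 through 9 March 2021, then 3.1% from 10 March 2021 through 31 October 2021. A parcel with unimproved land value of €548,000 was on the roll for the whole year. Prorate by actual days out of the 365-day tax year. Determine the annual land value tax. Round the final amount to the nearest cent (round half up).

€14,954.39

1 November 2020 – 9 March 2021: 129 days at 2.05% → €548,000 × 2.05% × 129/365 = €3,970.3726
10 March – 31 October 2021: 236 days at 3.1% → €548,000 × 3.1% × 236/365 = €10,984.0219
Total = €14,954.3945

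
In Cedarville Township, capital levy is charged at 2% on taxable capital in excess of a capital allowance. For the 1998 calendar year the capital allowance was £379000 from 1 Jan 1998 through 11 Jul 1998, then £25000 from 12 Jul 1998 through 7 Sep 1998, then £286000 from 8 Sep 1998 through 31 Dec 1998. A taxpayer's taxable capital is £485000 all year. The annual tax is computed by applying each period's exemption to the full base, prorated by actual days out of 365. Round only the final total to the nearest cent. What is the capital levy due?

1 Jan – 11 Jul 1998: 192 days, exemption £379000 → (£485000 − £379000) × 2% × 192/365 = £1115.1781
12 Jul – 7 Sep 1998: 58 days, exemption £25000 → (£485000 − £25000) × 2% × 58/365 = £1461.9178
8 Sep – 31 Dec 1998: 115 days, exemption £286000 → (£485000 − £286000) × 2% × 115/365 = £1253.9726
Total = £3831.0685

£3831.07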